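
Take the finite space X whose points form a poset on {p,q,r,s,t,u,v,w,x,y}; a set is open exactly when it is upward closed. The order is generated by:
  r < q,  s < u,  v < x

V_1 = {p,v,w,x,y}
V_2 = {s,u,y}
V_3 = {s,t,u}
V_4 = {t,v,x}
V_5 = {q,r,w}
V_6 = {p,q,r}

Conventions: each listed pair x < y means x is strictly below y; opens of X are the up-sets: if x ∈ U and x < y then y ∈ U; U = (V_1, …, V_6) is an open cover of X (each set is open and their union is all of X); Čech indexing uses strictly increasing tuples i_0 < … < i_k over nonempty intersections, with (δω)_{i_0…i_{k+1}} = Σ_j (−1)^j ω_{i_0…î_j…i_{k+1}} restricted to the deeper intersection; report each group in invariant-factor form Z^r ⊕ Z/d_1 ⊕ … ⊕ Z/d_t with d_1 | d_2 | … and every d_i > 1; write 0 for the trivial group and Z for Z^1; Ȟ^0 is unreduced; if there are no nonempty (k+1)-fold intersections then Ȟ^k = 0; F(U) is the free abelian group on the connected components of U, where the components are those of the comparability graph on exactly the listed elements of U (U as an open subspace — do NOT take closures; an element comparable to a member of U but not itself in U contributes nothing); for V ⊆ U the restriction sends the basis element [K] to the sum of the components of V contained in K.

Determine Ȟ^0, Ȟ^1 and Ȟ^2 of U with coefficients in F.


cover nerve:
  V12={y} V14={v,x} V15={w} V16={p} V23={s,u} V34={t} V56={q,r}
components per intersection:
  V1: {p} {v,x} {w} {y}
  V2: {s,u} {y}
  V3: {s,u} {t}
  V4: {t} {v,x}
  V5: {q,r} {w}
  V6: {p} {q,r}
  V12: {y}
  V14: {v,x}
  V15: {w}
  V16: {p}
  V23: {s,u}
  V34: {t}
  V56: {q,r}
C dims 14,7; δ0: rk 7, SNF 1^7
Ȟ^0: (14−7)−0=7 ⇒ Z^7
Ȟ^1: (7−0)−7=0 ⇒ 0
Ȟ^2: (0−0)−0=0 ⇒ 0

Ȟ^0 ≅ Z^7, Ȟ^1 ≅ 0, Ȟ^2 ≅ 0


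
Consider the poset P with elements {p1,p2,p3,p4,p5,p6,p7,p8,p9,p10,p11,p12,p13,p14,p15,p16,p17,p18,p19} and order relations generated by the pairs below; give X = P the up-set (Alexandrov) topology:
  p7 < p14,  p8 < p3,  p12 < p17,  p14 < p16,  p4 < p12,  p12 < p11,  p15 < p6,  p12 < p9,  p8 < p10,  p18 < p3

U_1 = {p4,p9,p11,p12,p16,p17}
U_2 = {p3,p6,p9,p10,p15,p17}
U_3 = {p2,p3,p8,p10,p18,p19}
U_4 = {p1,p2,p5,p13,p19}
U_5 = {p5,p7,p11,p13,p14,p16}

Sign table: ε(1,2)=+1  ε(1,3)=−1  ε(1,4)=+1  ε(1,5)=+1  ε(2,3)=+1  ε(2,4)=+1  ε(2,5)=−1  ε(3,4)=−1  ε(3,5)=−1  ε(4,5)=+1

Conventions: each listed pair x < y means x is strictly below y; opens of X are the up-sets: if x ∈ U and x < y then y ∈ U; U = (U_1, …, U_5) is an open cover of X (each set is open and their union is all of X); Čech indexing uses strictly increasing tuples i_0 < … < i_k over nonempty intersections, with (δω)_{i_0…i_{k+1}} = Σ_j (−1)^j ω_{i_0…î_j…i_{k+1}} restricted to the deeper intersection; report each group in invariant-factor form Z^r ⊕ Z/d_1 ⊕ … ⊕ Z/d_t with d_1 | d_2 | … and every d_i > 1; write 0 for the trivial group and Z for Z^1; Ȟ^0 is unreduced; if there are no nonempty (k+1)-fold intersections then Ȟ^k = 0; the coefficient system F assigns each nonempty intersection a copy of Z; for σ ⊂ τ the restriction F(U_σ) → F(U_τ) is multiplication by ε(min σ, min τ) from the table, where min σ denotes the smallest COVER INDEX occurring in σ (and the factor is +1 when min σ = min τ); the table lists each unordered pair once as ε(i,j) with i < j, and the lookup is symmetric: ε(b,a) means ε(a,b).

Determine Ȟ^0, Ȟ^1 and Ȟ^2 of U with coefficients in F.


cover nerve:
  U12={p9,p17} U15={p11,p16} U23={p3,p10} U34={p2,p19} U45={p5,p13}
C dims 5,5; δ0: rk 5, SNF 1^4·2
Ȟ^0: (5−5)−0=0 ⇒ 0
Ȟ^1: (5−0)−5=0 plus torsion [2] ⇒ Z/2
Ȟ^2: (0−0)−0=0 ⇒ 0

Ȟ^0 = 0, Ȟ^1 = Z/2, Ȟ^2 = 0


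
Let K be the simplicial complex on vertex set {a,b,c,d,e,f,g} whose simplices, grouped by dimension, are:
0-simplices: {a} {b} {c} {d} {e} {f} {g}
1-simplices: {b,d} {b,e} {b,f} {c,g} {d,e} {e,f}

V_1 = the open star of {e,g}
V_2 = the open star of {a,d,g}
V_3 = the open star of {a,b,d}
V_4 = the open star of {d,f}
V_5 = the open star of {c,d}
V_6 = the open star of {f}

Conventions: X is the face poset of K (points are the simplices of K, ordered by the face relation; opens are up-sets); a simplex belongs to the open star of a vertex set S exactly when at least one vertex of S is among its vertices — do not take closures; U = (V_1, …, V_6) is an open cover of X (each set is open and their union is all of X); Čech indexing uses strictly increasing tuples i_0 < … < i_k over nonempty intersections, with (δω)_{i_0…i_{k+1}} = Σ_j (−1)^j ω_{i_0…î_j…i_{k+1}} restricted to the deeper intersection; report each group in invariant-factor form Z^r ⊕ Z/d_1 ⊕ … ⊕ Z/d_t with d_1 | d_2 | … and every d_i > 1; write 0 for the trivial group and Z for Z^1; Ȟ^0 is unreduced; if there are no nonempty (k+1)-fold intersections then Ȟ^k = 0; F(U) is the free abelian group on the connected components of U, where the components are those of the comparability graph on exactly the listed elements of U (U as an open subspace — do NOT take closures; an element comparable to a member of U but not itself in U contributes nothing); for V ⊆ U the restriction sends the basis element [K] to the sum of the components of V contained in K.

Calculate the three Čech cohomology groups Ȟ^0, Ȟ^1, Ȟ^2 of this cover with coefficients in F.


nerve simplices:
  V1={{e},{g},{b,e},{c,g},{d,e},{e,f}} V2={{a},{d},{g},{b,d},{c,g},{d,e}} V3={{a},{b},{d},{b,d},{b,e},{b,f},{d,e}} V4={{d},{f},{b,d},{b,f},{d,e},{e,f}} V5={{c},{d},{b,d},{c,g},{d,e}} V6={{f},{b,f},{e,f}}
  V12={{g},{c,g},{d,e}} V13={{b,e},{d,e}} V14={{d,e},{e,f}} V15={{c,g},{d,e}} V16={{e,f}} V23={{a},{d},{b,d},{d,e}} V24={{d},{b,d},{d,e}} V25={{d},{b,d},{c,g},{d,e}} V34={{d},{b,d},{b,f},{d,e}} V35={{d},{b,d},{d,e}} V36={{b,f}} V45={{d},{b,d},{d,e}} V46={{f},{b,f},{e,f}}
  V123={{d,e}} V124={{d,e}} V125={{c,g},{d,e}} V134={{d,e}} V135={{d,e}} V145={{d,e}} V146={{e,f}} V234={{d},{b,d},{d,e}} V235={{d},{b,d},{d,e}} V245={{d},{b,d},{d,e}} V345={{d},{b,d},{d,e}} V346={{b,f}}
  V1234={{d,e}} V1235={{d,e}} V1245={{d,e}} V1345={{d,e}} V2345={{d},{b,d},{d,e}}
  V12345={{d,e}}
components per intersection:
  V1: {{e},{b,e},{d,e},{e,f}} {{g},{c,g}}
  V2: {{a}} {{d},{b,d},{d,e}} {{g},{c,g}}
  V3: {{a}} {{b},{d},{b,d},{b,e},{b,f},{d,e}}
  V4: {{d},{b,d},{d,e}} {{f},{b,f},{e,f}}
  V5: {{c},{c,g}} {{d},{b,d},{d,e}}
  V6: {{f},{b,f},{e,f}}
  V12: {{g},{c,g}} {{d,e}}
  V13: {{b,e}} {{d,e}}
  V14: {{d,e}} {{e,f}}
  V15: {{c,g}} {{d,e}}
  V16: {{e,f}}
  V23: {{a}} {{d},{b,d},{d,e}}
  V24: {{d},{b,d},{d,e}}
  V25: {{d},{b,d},{d,e}} {{c,g}}
  V34: {{d},{b,d},{d,e}} {{b,f}}
  V35: {{d},{b,d},{d,e}}
  V36: {{b,f}}
  V45: {{d},{b,d},{d,e}}
  V46: {{f},{b,f},{e,f}}
  V123: {{d,e}}
  V124: {{d,e}}
  V125: {{c,g}} {{d,e}}
  V134: {{d,e}}
  V135: {{d,e}}
  V145: {{d,e}}
  V146: {{e,f}}
  V234: {{d},{b,d},{d,e}}
  V235: {{d},{b,d},{d,e}}
  V245: {{d},{b,d},{d,e}}
  V345: {{d},{b,d},{d,e}}
  V346: {{b,f}}
  V1234: {{d,e}}
  V1235: {{d,e}}
  V1245: {{d,e}}
  V1345: {{d,e}}
  V2345: {{d},{b,d},{d,e}}
  V12345: {{d,e}}
C dims 12,20,13,5; δ0: rk 9, SNF 1^9; δ1: rk 9, SNF 1^9; δ2: rk 4, SNF 1^4
degree 0: 12−9−0 = 3 → Ȟ^0 ≅ Z^3
degree 1: 20−9−9 = 2 → Ȟ^1 ≅ Z^2
degree 2: 13−4−9 = 0 → Ȟ^2 ≅ 0

Ȟ^0 ≅ Z^3,  Ȟ^1 ≅ Z^2,  Ȟ^2 ≅ 0


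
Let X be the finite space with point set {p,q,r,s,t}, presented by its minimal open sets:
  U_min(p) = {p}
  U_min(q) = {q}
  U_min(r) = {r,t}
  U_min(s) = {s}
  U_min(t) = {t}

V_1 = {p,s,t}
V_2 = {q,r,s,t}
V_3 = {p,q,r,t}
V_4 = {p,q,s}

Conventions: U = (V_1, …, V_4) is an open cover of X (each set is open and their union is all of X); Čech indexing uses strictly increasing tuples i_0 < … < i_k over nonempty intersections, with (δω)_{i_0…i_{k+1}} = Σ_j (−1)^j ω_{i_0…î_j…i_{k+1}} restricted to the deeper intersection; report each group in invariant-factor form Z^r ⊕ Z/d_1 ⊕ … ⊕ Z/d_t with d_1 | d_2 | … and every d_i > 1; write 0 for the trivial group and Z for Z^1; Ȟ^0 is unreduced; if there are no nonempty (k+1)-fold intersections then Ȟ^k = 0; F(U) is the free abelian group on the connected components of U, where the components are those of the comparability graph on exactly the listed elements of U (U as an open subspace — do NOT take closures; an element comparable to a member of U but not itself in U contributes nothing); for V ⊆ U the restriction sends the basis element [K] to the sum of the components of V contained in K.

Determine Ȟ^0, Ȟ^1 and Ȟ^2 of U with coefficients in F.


Ȟ^0 ≅ Z^4,  Ȟ^1 ≅ 0,  Ȟ^2 ≅ 0

intersection data:
  V12={s,t} V13={p,t} V14={p,s} V23={q,r,t} V24={q,s} V34={p,q}
  V123={t} V124={s} V134={p} V234={q}
components per intersection:
  V1: {p} {s} {t}
  V2: {q} {r,t} {s}
  V3: {p} {q} {r,t}
  V4: {p} {q} {s}
  V12: {s} {t}
  V13: {p} {t}
  V14: {p} {s}
  V23: {q} {r,t}
  V24: {q} {s}
  V34: {p} {q}
  V123: {t}
  V124: {s}
  V134: {p}
  V234: {q}
C dims 12,12,4; δ0: rk 8, SNF 1^8; δ1: rk 4, SNF 1^4
Ȟ^0 = (12 − 8) − 0 = 4, so Ȟ^0 ≅ Z^4
Ȟ^1 = (12 − 4) − 8 = 0, so Ȟ^1 ≅ 0
Ȟ^2 = (4 − 0) − 4 = 0, so Ȟ^2 ≅ 0


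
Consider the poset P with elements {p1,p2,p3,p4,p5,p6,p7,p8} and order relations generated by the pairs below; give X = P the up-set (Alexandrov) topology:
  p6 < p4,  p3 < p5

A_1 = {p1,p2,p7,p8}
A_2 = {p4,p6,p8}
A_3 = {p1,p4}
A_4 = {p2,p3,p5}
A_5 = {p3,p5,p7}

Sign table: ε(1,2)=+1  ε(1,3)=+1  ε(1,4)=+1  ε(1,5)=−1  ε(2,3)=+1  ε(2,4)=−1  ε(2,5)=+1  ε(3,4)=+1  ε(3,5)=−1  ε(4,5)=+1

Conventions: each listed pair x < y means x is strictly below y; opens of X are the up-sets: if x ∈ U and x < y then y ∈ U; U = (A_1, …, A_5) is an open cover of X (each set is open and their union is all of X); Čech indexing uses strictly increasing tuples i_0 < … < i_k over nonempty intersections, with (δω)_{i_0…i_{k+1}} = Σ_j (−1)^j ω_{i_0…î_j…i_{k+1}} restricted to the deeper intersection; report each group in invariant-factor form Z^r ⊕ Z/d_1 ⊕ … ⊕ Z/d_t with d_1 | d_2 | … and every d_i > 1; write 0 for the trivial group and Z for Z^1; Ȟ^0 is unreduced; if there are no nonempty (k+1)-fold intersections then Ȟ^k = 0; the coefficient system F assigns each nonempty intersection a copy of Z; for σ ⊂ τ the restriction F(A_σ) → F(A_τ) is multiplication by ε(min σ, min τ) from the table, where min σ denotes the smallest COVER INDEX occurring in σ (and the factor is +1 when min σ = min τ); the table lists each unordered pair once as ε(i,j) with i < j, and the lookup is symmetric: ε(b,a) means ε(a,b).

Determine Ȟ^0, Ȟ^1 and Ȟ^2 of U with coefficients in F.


Ȟ^0(U;F) ≅ 0, Ȟ^1(U;F) ≅ Z ⊕ Z/2 and Ȟ^2(U;F) ≅ 0

nerve of the cover:
  A12={p8} A13={p1} A14={p2} A15={p7} A23={p4} A45={p3,p5}
C dims 5,6; δ0: rk 5, SNF 1^4·2
Ȟ^0 = (5 − 5) − 0 = 0, so Ȟ^0 ≅ 0
Ȟ^1 = (6 − 0) − 5 = 1 plus torsion [2], so Ȟ^1 ≅ Z ⊕ Z/2
Ȟ^2 = (0 − 0) − 0 = 0, so Ȟ^2 ≅ 0


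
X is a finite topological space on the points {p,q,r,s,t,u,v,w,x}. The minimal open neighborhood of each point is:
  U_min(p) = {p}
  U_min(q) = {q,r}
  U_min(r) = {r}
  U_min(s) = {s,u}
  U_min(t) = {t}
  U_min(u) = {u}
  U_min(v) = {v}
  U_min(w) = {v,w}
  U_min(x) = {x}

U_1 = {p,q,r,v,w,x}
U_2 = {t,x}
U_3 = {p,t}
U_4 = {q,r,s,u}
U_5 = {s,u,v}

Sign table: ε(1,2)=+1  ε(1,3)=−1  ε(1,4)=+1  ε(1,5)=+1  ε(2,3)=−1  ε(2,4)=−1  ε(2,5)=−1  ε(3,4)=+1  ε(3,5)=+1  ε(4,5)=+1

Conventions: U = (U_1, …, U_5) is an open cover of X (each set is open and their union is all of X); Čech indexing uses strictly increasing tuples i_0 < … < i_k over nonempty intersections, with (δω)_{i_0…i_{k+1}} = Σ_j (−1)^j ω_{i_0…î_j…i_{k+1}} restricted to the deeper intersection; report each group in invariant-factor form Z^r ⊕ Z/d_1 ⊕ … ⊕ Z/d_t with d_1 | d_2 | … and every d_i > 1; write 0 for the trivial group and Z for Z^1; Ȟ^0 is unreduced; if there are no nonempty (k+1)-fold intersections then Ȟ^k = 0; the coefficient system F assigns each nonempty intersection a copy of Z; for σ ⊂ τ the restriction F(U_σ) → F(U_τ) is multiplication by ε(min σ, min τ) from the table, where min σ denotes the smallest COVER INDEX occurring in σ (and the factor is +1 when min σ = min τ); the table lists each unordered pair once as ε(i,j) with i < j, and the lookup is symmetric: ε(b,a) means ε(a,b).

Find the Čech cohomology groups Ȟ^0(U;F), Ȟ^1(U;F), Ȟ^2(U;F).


Ȟ^0 ≅ Z,  Ȟ^1 ≅ Z^2,  Ȟ^2 ≅ 0

nerve simplices:
  U12={x} U13={p} U14={q,r} U15={v} U23={t} U45={s,u}
C dims 5,6; δ0: rk 4, SNF 1^4
degree 0: 5−4−0 = 1 → Ȟ^0 ≅ Z
degree 1: 6−0−4 = 2 → Ȟ^1 ≅ Z^2
degree 2: 0−0−0 = 0 → Ȟ^2 ≅ 0


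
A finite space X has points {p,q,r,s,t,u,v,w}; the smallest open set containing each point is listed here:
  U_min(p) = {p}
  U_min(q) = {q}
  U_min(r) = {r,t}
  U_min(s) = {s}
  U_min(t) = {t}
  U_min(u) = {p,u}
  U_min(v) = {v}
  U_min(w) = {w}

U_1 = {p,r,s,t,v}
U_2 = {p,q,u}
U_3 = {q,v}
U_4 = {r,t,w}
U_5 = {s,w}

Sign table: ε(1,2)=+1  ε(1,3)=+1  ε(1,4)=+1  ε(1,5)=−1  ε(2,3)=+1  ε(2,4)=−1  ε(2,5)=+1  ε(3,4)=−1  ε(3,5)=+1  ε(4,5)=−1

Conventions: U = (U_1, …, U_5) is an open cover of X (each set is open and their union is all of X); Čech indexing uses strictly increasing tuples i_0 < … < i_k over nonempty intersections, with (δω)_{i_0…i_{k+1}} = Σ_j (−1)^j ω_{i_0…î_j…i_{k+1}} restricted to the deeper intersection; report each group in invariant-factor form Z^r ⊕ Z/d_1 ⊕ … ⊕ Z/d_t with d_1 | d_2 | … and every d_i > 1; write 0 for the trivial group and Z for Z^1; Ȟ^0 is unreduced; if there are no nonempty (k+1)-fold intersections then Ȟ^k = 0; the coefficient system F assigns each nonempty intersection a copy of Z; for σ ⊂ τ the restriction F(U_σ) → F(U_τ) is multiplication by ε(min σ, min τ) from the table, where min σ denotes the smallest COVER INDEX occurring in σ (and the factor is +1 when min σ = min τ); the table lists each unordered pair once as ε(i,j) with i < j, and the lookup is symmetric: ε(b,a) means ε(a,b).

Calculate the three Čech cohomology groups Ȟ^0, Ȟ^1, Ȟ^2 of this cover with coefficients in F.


Ȟ^0(U;F) ≅ Z, Ȟ^1(U;F) ≅ Z^2 and Ȟ^2(U;F) ≅ 0

intersection data:
  U12={p} U13={v} U14={r,t} U15={s} U23={q} U45={w}
C dims 5,6; δ0: rk 4, SNF 1^4
Ȟ^0 = (5 − 4) − 0 = 1, so Ȟ^0 ≅ Z
Ȟ^1 = (6 − 0) − 4 = 2, so Ȟ^1 ≅ Z^2
Ȟ^2 = (0 − 0) − 0 = 0, so Ȟ^2 ≅ 0


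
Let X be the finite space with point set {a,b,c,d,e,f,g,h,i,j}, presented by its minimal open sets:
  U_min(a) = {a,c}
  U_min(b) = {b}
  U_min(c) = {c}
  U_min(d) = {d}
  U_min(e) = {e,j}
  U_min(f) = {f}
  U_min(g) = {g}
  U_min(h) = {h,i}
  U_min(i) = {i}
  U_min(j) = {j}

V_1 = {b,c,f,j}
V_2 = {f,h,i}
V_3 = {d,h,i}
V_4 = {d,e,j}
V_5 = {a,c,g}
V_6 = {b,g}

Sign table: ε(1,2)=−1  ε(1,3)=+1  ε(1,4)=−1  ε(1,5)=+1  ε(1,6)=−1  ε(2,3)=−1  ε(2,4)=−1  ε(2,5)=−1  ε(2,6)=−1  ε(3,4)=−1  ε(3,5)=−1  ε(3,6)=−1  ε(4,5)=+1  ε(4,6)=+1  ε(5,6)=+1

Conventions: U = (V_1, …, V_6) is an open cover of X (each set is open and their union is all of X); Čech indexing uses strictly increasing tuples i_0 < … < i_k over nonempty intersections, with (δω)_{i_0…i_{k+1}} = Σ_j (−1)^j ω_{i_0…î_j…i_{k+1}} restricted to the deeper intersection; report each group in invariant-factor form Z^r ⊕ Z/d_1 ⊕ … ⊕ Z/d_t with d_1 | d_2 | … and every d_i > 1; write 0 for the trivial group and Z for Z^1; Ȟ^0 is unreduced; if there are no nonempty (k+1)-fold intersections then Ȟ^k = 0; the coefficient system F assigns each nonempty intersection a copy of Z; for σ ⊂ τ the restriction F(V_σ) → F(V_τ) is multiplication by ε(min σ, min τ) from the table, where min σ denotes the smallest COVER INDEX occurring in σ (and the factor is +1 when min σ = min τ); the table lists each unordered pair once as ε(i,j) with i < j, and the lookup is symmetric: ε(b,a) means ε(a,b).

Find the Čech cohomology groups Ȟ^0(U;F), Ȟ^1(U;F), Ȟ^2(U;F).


Ȟ^0(U;F) ≅ 0, Ȟ^1(U;F) ≅ Z ⊕ Z/2, Ȟ^2(U;F) ≅ 0

nerve of the cover:
  V12={f} V14={j} V15={c} V16={b} V23={h,i} V34={d} V56={g}
C dims 6,7; δ0: rk 6, SNF 1^5·2
Ȟ^0 = (6 − 6) − 0 = 0, so Ȟ^0 ≅ 0
Ȟ^1 = (7 − 0) − 6 = 1 plus torsion [2], so Ȟ^1 ≅ Z ⊕ Z/2
Ȟ^2 = (0 − 0) − 0 = 0, so Ȟ^2 ≅ 0


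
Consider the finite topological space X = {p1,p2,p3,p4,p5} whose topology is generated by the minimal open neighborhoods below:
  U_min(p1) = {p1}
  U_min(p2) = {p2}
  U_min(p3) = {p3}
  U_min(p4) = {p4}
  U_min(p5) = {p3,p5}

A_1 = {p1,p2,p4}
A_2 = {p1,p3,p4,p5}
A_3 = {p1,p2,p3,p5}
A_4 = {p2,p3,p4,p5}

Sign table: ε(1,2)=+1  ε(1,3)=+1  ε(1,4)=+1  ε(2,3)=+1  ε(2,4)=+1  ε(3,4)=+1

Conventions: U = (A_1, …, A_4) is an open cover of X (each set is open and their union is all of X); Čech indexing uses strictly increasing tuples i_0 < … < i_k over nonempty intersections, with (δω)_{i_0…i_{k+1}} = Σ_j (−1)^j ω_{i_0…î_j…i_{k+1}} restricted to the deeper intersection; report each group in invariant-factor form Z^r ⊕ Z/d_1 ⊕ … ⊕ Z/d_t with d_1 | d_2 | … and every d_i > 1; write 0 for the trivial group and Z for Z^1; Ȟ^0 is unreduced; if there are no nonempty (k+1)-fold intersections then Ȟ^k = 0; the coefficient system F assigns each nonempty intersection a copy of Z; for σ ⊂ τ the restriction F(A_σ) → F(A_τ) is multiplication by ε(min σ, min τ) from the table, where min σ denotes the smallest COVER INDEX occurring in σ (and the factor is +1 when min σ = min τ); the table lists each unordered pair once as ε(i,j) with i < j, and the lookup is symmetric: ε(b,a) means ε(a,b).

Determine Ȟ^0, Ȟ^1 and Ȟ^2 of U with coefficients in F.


Ȟ^0 ≅ Z, Ȟ^1 ≅ 0 and Ȟ^2 ≅ Z

nonempty overlaps:
  A12={p1,p4} A13={p1,p2} A14={p2,p4} A23={p1,p3,p5} A24={p3,p4,p5} A34={p2,p3,p5}
  A123={p1} A124={p4} A134={p2} A234={p3,p5}
C dims 4,6,4; δ0: rk 3, SNF 1^3; δ1: rk 3, SNF 1^3
degree 0: 4−3−0 = 1 → Ȟ^0 ≅ Z
degree 1: 6−3−3 = 0 → Ȟ^1 ≅ 0
degree 2: 4−0−3 = 1 → Ȟ^2 ≅ Z


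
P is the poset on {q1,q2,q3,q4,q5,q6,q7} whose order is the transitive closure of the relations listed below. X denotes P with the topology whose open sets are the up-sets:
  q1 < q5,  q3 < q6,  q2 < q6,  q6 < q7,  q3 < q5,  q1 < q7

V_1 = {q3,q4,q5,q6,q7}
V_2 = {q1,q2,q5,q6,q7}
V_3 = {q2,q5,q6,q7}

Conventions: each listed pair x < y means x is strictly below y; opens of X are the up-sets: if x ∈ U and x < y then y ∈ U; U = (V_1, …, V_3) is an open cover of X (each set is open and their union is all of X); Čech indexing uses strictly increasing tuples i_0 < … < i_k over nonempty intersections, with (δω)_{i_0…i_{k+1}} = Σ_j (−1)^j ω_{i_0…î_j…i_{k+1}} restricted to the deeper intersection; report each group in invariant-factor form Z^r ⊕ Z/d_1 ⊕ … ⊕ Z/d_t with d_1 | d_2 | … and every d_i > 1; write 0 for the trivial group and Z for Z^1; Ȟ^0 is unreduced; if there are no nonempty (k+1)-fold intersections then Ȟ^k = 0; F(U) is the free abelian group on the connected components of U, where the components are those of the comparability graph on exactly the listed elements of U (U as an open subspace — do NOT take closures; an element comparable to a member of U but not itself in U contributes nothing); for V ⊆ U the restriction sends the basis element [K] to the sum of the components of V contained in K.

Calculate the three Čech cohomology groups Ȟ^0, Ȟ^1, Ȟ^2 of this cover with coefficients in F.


Ȟ^0 = Z^2; Ȟ^1 = Z; Ȟ^2 = 0

nerve simplices:
  V12={q5,q6,q7} V13={q5,q6,q7} V23={q2,q5,q6,q7}
  V123={q5,q6,q7}
components per intersection:
  V1: {q3,q5,q6,q7} {q4}
  V2: {q1,q2,q5,q6,q7}
  V3: {q2,q6,q7} {q5}
  V12: {q5} {q6,q7}
  V13: {q5} {q6,q7}
  V23: {q2,q6,q7} {q5}
  V123: {q5} {q6,q7}
C dims 5,6,2; δ0: rk 3, SNF 1^3; δ1: rk 2, SNF 1^2
degree 0: 5−3−0 = 2 → Ȟ^0 ≅ Z^2
degree 1: 6−2−3 = 1 → Ȟ^1 ≅ Z
degree 2: 2−0−2 = 0 → Ȟ^2 ≅ 0


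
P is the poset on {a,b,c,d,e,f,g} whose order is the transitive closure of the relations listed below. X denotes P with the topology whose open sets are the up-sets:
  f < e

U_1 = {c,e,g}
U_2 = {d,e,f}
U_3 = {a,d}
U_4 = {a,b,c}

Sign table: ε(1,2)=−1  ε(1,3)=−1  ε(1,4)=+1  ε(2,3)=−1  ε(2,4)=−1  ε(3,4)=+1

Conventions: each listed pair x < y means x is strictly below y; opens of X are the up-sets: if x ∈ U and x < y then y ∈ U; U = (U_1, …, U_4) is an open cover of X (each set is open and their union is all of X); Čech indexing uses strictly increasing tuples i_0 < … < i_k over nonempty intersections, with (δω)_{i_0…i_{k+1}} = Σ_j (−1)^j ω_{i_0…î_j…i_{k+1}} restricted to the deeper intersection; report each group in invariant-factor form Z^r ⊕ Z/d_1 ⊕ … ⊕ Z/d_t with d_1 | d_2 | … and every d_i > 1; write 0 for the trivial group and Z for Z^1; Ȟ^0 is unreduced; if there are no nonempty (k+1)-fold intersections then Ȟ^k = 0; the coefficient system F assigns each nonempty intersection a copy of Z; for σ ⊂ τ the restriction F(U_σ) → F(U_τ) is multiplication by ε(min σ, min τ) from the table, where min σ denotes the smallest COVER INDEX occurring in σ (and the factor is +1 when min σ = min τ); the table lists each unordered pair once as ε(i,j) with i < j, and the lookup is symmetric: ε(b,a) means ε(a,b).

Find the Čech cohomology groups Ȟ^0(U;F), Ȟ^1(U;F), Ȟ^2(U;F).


Ȟ^0 ≅ Z, Ȟ^1 ≅ Z, Ȟ^2 ≅ 0

nonempty overlaps:
  U12={e} U14={c} U23={d} U34={a}
C dims 4,4; δ0: rk 3, SNF 1^3
degree 0: 4−3−0 = 1 → Ȟ^0 ≅ Z
degree 1: 4−0−3 = 1 → Ȟ^1 ≅ Z
degree 2: 0−0−0 = 0 → Ȟ^2 ≅ 0


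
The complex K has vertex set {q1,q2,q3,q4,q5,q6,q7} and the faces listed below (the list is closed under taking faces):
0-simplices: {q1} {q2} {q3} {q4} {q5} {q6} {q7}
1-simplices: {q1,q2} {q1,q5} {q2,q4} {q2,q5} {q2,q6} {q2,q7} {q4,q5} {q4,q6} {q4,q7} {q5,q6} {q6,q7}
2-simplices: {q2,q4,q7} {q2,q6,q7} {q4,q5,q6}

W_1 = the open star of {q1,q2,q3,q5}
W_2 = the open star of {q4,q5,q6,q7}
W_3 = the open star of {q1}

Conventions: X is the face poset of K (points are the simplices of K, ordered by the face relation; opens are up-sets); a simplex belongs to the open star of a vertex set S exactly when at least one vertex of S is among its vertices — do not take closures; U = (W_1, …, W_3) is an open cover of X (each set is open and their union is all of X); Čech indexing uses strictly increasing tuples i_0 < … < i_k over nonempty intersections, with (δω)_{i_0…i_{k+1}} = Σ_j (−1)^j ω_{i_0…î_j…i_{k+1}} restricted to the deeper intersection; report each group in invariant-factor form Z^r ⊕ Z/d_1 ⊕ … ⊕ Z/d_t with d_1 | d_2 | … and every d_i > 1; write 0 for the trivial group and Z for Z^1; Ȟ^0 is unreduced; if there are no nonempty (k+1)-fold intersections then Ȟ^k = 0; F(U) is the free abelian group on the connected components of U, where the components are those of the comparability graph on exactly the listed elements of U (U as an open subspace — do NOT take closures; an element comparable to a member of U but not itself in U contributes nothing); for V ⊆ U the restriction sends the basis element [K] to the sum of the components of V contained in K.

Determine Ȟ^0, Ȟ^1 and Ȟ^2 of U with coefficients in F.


intersection data:
  W1={{q1},{q2},{q3},{q5},{q1,q2},{q1,q5},{q2,q4},{q2,q5},{q2,q6},{q2,q7},{q4,q5},{q5,q6},{q2,q4,q7},{q2,q6,q7},{q4,q5,q6}} W2={{q4},{q5},{q6},{q7},{q1,q5},{q2,q4},{q2,q5},{q2,q6},{q2,q7},{q4,q5},{q4,q6},{q4,q7},{q5,q6},{q6,q7},{q2,q4,q7},{q2,q6,q7},{q4,q5,q6}} W3={{q1},{q1,q2},{q1,q5}}
  W12={{q5},{q1,q5},{q2,q4},{q2,q5},{q2,q6},{q2,q7},{q4,q5},{q5,q6},{q2,q4,q7},{q2,q6,q7},{q4,q5,q6}} W13={{q1},{q1,q2},{q1,q5}} W23={{q1,q5}}
  W123={{q1,q5}}
components per intersection:
  W1: {{q1},{q2},{q5},{q1,q2},{q1,q5},{q2,q4},{q2,q5},{q2,q6},{q2,q7},{q4,q5},{q5,q6},{q2,q4,q7},{q2,q6,q7},{q4,q5,q6}} {{q3}}
  W2: {{q4},{q5},{q6},{q7},{q1,q5},{q2,q4},{q2,q5},{q2,q6},{q2,q7},{q4,q5},{q4,q6},{q4,q7},{q5,q6},{q6,q7},{q2,q4,q7},{q2,q6,q7},{q4,q5,q6}}
  W3: {{q1},{q1,q2},{q1,q5}}
  W12: {{q5},{q1,q5},{q2,q5},{q4,q5},{q5,q6},{q4,q5,q6}} {{q2,q4},{q2,q6},{q2,q7},{q2,q4,q7},{q2,q6,q7}}
  W13: {{q1},{q1,q2},{q1,q5}}
  W23: {{q1,q5}}
  W123: {{q1,q5}}
C dims 4,4,1; δ0: rk 2, SNF 1^2; δ1: rk 1, SNF 1^1
Ȟ^0 = (4 − 2) − 0 = 2, so Ȟ^0 ≅ Z^2
Ȟ^1 = (4 − 1) − 2 = 1, so Ȟ^1 ≅ Z
Ȟ^2 = (1 − 0) − 1 = 0, so Ȟ^2 ≅ 0

Ȟ^0(U;F) ≅ Z^2, Ȟ^1(U;F) ≅ Z, Ȟ^2(U;F) ≅ 0


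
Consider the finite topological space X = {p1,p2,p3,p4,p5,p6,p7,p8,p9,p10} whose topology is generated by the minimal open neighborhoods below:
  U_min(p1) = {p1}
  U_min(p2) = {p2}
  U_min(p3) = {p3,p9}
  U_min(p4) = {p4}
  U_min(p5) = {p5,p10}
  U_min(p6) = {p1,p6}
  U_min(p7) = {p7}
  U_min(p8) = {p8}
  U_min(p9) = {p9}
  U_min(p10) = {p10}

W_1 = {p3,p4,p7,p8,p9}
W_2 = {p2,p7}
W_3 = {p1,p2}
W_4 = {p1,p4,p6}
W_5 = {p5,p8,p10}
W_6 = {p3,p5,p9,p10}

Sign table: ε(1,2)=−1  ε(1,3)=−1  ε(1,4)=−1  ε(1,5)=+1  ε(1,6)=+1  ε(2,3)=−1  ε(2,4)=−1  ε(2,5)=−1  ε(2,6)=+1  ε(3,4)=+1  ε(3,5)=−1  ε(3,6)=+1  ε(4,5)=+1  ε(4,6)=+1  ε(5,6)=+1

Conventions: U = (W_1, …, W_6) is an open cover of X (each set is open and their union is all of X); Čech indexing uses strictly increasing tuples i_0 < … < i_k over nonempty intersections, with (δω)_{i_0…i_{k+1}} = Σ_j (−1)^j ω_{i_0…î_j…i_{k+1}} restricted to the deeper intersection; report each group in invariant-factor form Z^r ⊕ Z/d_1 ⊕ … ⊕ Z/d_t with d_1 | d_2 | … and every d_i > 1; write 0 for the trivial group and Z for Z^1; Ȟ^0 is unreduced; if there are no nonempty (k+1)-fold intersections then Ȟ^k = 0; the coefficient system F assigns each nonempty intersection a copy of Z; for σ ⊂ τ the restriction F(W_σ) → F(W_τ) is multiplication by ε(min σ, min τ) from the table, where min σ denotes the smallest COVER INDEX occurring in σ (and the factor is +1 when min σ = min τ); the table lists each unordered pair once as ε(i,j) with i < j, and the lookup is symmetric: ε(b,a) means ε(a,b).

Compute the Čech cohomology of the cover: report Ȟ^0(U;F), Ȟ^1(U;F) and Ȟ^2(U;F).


nonempty overlaps:
  W12={p7} W14={p4} W15={p8} W16={p3,p9} W23={p2} W34={p1} W56={p5,p10}
C dims 6,7; δ0: rk 6, SNF 1^5·2
degree 0: 6−6−0 = 0 → Ȟ^0 ≅ 0
degree 1: 7−0−6 = 1 plus torsion [2] → Ȟ^1 ≅ Z ⊕ Z/2
degree 2: 0−0−0 = 0 → Ȟ^2 ≅ 0

Ȟ^0(U;F) ≅ 0, Ȟ^1(U;F) ≅ Z ⊕ Z/2, Ȟ^2(U;F) ≅ 0


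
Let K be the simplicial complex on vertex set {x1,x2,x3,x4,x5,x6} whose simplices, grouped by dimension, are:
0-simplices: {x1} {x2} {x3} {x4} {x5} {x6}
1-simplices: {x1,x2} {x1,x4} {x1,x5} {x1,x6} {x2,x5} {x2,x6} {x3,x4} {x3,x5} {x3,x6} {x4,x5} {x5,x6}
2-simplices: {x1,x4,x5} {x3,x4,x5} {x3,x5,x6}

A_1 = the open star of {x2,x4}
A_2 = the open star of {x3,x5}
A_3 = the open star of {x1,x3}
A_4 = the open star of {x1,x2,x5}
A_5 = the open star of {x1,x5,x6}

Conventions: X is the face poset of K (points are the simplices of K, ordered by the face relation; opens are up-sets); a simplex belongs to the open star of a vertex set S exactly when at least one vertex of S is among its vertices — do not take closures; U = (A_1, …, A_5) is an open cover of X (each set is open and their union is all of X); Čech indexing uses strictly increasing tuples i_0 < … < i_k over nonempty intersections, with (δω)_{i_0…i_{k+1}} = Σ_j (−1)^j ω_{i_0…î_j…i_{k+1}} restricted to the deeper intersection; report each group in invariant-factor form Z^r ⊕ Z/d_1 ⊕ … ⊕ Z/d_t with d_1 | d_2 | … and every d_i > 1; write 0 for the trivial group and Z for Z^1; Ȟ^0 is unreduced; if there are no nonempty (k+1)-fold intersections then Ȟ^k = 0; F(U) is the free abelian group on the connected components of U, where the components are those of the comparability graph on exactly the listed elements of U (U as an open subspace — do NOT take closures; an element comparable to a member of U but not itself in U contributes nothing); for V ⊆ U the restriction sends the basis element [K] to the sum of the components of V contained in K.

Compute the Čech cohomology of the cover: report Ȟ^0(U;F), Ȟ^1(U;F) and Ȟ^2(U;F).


nerve simplices:
  A1={{x2},{x4},{x1,x2},{x1,x4},{x2,x5},{x2,x6},{x3,x4},{x4,x5},{x1,x4,x5},{x3,x4,x5}} A2={{x3},{x5},{x1,x5},{x2,x5},{x3,x4},{x3,x5},{x3,x6},{x4,x5},{x5,x6},{x1,x4,x5},{x3,x4,x5},{x3,x5,x6}} A3={{x1},{x3},{x1,x2},{x1,x4},{x1,x5},{x1,x6},{x3,x4},{x3,x5},{x3,x6},{x1,x4,x5},{x3,x4,x5},{x3,x5,x6}} A4={{x1},{x2},{x5},{x1,x2},{x1,x4},{x1,x5},{x1,x6},{x2,x5},{x2,x6},{x3,x5},{x4,x5},{x5,x6},{x1,x4,x5},{x3,x4,x5},{x3,x5,x6}} A5={{x1},{x5},{x6},{x1,x2},{x1,x4},{x1,x5},{x1,x6},{x2,x5},{x2,x6},{x3,x5},{x3,x6},{x4,x5},{x5,x6},{x1,x4,x5},{x3,x4,x5},{x3,x5,x6}}
  A12={{x2,x5},{x3,x4},{x4,x5},{x1,x4,x5},{x3,x4,x5}} A13={{x1,x2},{x1,x4},{x3,x4},{x1,x4,x5},{x3,x4,x5}} A14={{x2},{x1,x2},{x1,x4},{x2,x5},{x2,x6},{x4,x5},{x1,x4,x5},{x3,x4,x5}} A15={{x1,x2},{x1,x4},{x2,x5},{x2,x6},{x4,x5},{x1,x4,x5},{x3,x4,x5}} A23={{x3},{x1,x5},{x3,x4},{x3,x5},{x3,x6},{x1,x4,x5},{x3,x4,x5},{x3,x5,x6}} A24={{x5},{x1,x5},{x2,x5},{x3,x5},{x4,x5},{x5,x6},{x1,x4,x5},{x3,x4,x5},{x3,x5,x6}} A25={{x5},{x1,x5},{x2,x5},{x3,x5},{x3,x6},{x4,x5},{x5,x6},{x1,x4,x5},{x3,x4,x5},{x3,x5,x6}} A34={{x1},{x1,x2},{x1,x4},{x1,x5},{x1,x6},{x3,x5},{x1,x4,x5},{x3,x4,x5},{x3,x5,x6}} A35={{x1},{x1,x2},{x1,x4},{x1,x5},{x1,x6},{x3,x5},{x3,x6},{x1,x4,x5},{x3,x4,x5},{x3,x5,x6}} A45={{x1},{x5},{x1,x2},{x1,x4},{x1,x5},{x1,x6},{x2,x5},{x2,x6},{x3,x5},{x4,x5},{x5,x6},{x1,x4,x5},{x3,x4,x5},{x3,x5,x6}}
  A123={{x3,x4},{x1,x4,x5},{x3,x4,x5}} A124={{x2,x5},{x4,x5},{x1,x4,x5},{x3,x4,x5}} A125={{x2,x5},{x4,x5},{x1,x4,x5},{x3,x4,x5}} A134={{x1,x2},{x1,x4},{x1,x4,x5},{x3,x4,x5}} A135={{x1,x2},{x1,x4},{x1,x4,x5},{x3,x4,x5}} A145={{x1,x2},{x1,x4},{x2,x5},{x2,x6},{x4,x5},{x1,x4,x5},{x3,x4,x5}} A234={{x1,x5},{x3,x5},{x1,x4,x5},{x3,x4,x5},{x3,x5,x6}} A235={{x1,x5},{x3,x5},{x3,x6},{x1,x4,x5},{x3,x4,x5},{x3,x5,x6}} A245={{x5},{x1,x5},{x2,x5},{x3,x5},{x4,x5},{x5,x6},{x1,x4,x5},{x3,x4,x5},{x3,x5,x6}} A345={{x1},{x1,x2},{x1,x4},{x1,x5},{x1,x6},{x3,x5},{x1,x4,x5},{x3,x4,x5},{x3,x5,x6}}
  A1234={{x1,x4,x5},{x3,x4,x5}} A1235={{x1,x4,x5},{x3,x4,x5}} A1245={{x2,x5},{x4,x5},{x1,x4,x5},{x3,x4,x5}} A1345={{x1,x2},{x1,x4},{x1,x4,x5},{x3,x4,x5}} A2345={{x1,x5},{x3,x5},{x1,x4,x5},{x3,x4,x5},{x3,x5,x6}}
  A12345={{x1,x4,x5},{x3,x4,x5}}
components per intersection:
  A1: {{x2},{x1,x2},{x2,x5},{x2,x6}} {{x4},{x1,x4},{x3,x4},{x4,x5},{x1,x4,x5},{x3,x4,x5}}
  A2: {{x3},{x5},{x1,x5},{x2,x5},{x3,x4},{x3,x5},{x3,x6},{x4,x5},{x5,x6},{x1,x4,x5},{x3,x4,x5},{x3,x5,x6}}
  A3: {{x1},{x1,x2},{x1,x4},{x1,x5},{x1,x6},{x1,x4,x5}} {{x3},{x3,x4},{x3,x5},{x3,x6},{x3,x4,x5},{x3,x5,x6}}
  A4: {{x1},{x2},{x5},{x1,x2},{x1,x4},{x1,x5},{x1,x6},{x2,x5},{x2,x6},{x3,x5},{x4,x5},{x5,x6},{x1,x4,x5},{x3,x4,x5},{x3,x5,x6}}
  A5: {{x1},{x5},{x6},{x1,x2},{x1,x4},{x1,x5},{x1,x6},{x2,x5},{x2,x6},{x3,x5},{x3,x6},{x4,x5},{x5,x6},{x1,x4,x5},{x3,x4,x5},{x3,x5,x6}}
  A12: {{x2,x5}} {{x3,x4},{x4,x5},{x1,x4,x5},{x3,x4,x5}}
  A13: {{x1,x2}} {{x1,x4},{x1,x4,x5}} {{x3,x4},{x3,x4,x5}}
  A14: {{x2},{x1,x2},{x2,x5},{x2,x6}} {{x1,x4},{x4,x5},{x1,x4,x5},{x3,x4,x5}}
  A15: {{x1,x2}} {{x1,x4},{x4,x5},{x1,x4,x5},{x3,x4,x5}} {{x2,x5}} {{x2,x6}}
  A23: {{x3},{x3,x4},{x3,x5},{x3,x6},{x3,x4,x5},{x3,x5,x6}} {{x1,x5},{x1,x4,x5}}
  A24: {{x5},{x1,x5},{x2,x5},{x3,x5},{x4,x5},{x5,x6},{x1,x4,x5},{x3,x4,x5},{x3,x5,x6}}
  A25: {{x5},{x1,x5},{x2,x5},{x3,x5},{x3,x6},{x4,x5},{x5,x6},{x1,x4,x5},{x3,x4,x5},{x3,x5,x6}}
  A34: {{x1},{x1,x2},{x1,x4},{x1,x5},{x1,x6},{x1,x4,x5}} {{x3,x5},{x3,x4,x5},{x3,x5,x6}}
  A35: {{x1},{x1,x2},{x1,x4},{x1,x5},{x1,x6},{x1,x4,x5}} {{x3,x5},{x3,x6},{x3,x4,x5},{x3,x5,x6}}
  A45: {{x1},{x5},{x1,x2},{x1,x4},{x1,x5},{x1,x6},{x2,x5},{x3,x5},{x4,x5},{x5,x6},{x1,x4,x5},{x3,x4,x5},{x3,x5,x6}} {{x2,x6}}
  A123: {{x3,x4},{x3,x4,x5}} {{x1,x4,x5}}
  A124: {{x2,x5}} {{x4,x5},{x1,x4,x5},{x3,x4,x5}}
  A125: {{x2,x5}} {{x4,x5},{x1,x4,x5},{x3,x4,x5}}
  A134: {{x1,x2}} {{x1,x4},{x1,x4,x5}} {{x3,x4,x5}}
  A135: {{x1,x2}} {{x1,x4},{x1,x4,x5}} {{x3,x4,x5}}
  A145: {{x1,x2}} {{x1,x4},{x4,x5},{x1,x4,x5},{x3,x4,x5}} {{x2,x5}} {{x2,x6}}
  A234: {{x1,x5},{x1,x4,x5}} {{x3,x5},{x3,x4,x5},{x3,x5,x6}}
  A235: {{x1,x5},{x1,x4,x5}} {{x3,x5},{x3,x6},{x3,x4,x5},{x3,x5,x6}}
  A245: {{x5},{x1,x5},{x2,x5},{x3,x5},{x4,x5},{x5,x6},{x1,x4,x5},{x3,x4,x5},{x3,x5,x6}}
  A345: {{x1},{x1,x2},{x1,x4},{x1,x5},{x1,x6},{x1,x4,x5}} {{x3,x5},{x3,x4,x5},{x3,x5,x6}}
  A1234: {{x1,x4,x5}} {{x3,x4,x5}}
  A1235: {{x1,x4,x5}} {{x3,x4,x5}}
  A1245: {{x2,x5}} {{x4,x5},{x1,x4,x5},{x3,x4,x5}}
  A1345: {{x1,x2}} {{x1,x4},{x1,x4,x5}} {{x3,x4,x5}}
  A2345: {{x1,x5},{x1,x4,x5}} {{x3,x5},{x3,x4,x5},{x3,x5,x6}}
  A12345: {{x1,x4,x5}} {{x3,x4,x5}}
C dims 7,21,23,11; δ0: rk 6, SNF 1^6; δ1: rk 14, SNF 1^14; δ2: rk 9, SNF 1^9
degree 0: 7−6−0 = 1 → Ȟ^0 ≅ Z
degree 1: 21−14−6 = 1 → Ȟ^1 ≅ Z
degree 2: 23−9−14 = 0 → Ȟ^2 ≅ 0

Ȟ^0 = Z, Ȟ^1 = Z and Ȟ^2 = 0


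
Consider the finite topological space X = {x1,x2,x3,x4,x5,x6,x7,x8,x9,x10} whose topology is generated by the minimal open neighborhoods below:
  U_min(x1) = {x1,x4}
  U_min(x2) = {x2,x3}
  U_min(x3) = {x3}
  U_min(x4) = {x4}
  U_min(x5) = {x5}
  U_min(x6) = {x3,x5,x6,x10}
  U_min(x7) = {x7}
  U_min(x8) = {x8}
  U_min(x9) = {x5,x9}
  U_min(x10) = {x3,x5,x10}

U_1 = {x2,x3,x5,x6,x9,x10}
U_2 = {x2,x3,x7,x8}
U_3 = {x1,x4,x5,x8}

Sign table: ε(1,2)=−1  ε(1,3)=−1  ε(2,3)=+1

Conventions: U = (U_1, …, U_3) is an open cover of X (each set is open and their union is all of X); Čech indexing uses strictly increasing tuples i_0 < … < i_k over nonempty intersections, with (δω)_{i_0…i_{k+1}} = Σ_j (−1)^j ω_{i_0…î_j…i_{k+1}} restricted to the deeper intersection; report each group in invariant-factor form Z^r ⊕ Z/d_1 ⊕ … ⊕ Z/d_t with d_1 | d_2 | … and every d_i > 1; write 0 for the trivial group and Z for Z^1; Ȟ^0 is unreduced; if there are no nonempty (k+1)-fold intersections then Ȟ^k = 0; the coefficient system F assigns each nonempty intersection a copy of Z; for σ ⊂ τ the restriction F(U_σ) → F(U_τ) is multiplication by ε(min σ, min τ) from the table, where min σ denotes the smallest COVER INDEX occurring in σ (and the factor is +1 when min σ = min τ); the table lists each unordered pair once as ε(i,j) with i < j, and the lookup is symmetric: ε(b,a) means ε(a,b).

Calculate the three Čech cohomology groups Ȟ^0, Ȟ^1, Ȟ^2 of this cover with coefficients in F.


Ȟ^0 = Z; Ȟ^1 = Z; Ȟ^2 = 0

cover nerve:
  U12={x2,x3} U13={x5} U23={x8}
C dims 3,3; δ0: rk 2, SNF 1^2
Ȟ^0: (3−2)−0=1 ⇒ Z
Ȟ^1: (3−0)−2=1 ⇒ Z
Ȟ^2: (0−0)−0=0 ⇒ 0


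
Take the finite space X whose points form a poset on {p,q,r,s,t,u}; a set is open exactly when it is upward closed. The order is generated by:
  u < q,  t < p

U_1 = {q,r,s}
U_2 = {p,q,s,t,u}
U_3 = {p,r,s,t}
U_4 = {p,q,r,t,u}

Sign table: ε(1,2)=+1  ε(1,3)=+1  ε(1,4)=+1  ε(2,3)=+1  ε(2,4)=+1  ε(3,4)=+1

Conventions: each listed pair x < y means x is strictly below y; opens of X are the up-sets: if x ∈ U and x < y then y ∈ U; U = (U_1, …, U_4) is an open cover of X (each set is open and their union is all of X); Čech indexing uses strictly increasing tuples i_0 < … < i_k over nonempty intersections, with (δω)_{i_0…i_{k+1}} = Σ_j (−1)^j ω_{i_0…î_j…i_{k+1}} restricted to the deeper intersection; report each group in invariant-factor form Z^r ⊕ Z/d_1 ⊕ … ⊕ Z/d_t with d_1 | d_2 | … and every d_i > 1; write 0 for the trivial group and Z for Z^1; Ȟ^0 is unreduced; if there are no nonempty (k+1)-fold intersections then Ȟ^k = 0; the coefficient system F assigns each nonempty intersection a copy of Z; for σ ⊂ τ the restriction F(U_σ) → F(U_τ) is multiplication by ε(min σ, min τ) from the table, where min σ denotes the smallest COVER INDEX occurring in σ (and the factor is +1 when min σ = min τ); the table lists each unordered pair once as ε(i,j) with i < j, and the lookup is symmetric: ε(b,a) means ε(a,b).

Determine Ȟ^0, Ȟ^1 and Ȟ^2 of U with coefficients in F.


Ȟ^0 ≅ Z, Ȟ^1 ≅ 0 and Ȟ^2 ≅ Z

nerve of the cover:
  U12={q,s} U13={r,s} U14={q,r} U23={p,s,t} U24={p,q,t,u} U34={p,r,t}
  U123={s} U124={q} U134={r} U234={p,t}
C dims 4,6,4; δ0: rk 3, SNF 1^3; δ1: rk 3, SNF 1^3
Ȟ^0 = (4 − 3) − 0 = 1, so Ȟ^0 ≅ Z
Ȟ^1 = (6 − 3) − 3 = 0, so Ȟ^1 ≅ 0
Ȟ^2 = (4 − 0) − 3 = 1, so Ȟ^2 ≅ Z


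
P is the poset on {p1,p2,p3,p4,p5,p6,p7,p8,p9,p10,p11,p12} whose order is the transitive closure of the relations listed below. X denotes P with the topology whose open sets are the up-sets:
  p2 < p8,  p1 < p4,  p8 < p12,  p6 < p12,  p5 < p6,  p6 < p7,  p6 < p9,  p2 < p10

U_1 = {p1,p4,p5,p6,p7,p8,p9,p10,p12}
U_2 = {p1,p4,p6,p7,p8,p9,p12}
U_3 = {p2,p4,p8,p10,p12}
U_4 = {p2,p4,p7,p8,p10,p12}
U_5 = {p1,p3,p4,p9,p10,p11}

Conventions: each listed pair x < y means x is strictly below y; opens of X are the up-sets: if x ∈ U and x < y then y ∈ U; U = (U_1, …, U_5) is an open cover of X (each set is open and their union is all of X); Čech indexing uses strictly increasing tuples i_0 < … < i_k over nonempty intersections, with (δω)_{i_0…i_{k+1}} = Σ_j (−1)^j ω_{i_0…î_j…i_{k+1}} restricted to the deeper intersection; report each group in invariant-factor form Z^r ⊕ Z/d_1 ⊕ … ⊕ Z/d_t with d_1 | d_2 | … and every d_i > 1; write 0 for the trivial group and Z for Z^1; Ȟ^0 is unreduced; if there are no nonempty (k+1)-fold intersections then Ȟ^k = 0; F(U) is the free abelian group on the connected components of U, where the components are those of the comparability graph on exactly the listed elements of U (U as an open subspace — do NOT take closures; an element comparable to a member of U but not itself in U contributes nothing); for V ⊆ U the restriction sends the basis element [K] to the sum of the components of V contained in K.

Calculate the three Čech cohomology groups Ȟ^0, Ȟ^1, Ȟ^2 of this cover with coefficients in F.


Ȟ^0 ≅ Z^4, Ȟ^1 ≅ 0 and Ȟ^2 ≅ 0

nonempty intersections:
  U12={p1,p4,p6,p7,p8,p9,p12} U13={p4,p8,p10,p12} U14={p4,p7,p8,p10,p12} U15={p1,p4,p9,p10} U23={p4,p8,p12} U24={p4,p7,p8,p12} U25={p1,p4,p9} U34={p2,p4,p8,p10,p12} U35={p4,p10} U45={p4,p10}
  U123={p4,p8,p12} U124={p4,p7,p8,p12} U125={p1,p4,p9} U134={p4,p8,p10,p12} U135={p4,p10} U145={p4,p10} U234={p4,p8,p12} U235={p4} U245={p4} U345={p4,p10}
  U1234={p4,p8,p12} U1235={p4} U1245={p4} U1345={p4,p10} U2345={p4}
  U12345={p4}
components per intersection:
  U1: {p1,p4} {p5,p6,p7,p8,p9,p12} {p10}
  U2: {p1,p4} {p6,p7,p8,p9,p12}
  U3: {p2,p8,p10,p12} {p4}
  U4: {p2,p8,p10,p12} {p4} {p7}
  U5: {p1,p4} {p3} {p9} {p10} {p11}
  U12: {p1,p4} {p6,p7,p8,p9,p12}
  U13: {p4} {p8,p12} {p10}
  U14: {p4} {p7} {p8,p12} {p10}
  U15: {p1,p4} {p9} {p10}
  U23: {p4} {p8,p12}
  U24: {p4} {p7} {p8,p12}
  U25: {p1,p4} {p9}
  U34: {p2,p8,p10,p12} {p4}
  U35: {p4} {p10}
  U45: {p4} {p10}
  U123: {p4} {p8,p12}
  U124: {p4} {p7} {p8,p12}
  U125: {p1,p4} {p9}
  U134: {p4} {p8,p12} {p10}
  U135: {p4} {p10}
  U145: {p4} {p10}
  U234: {p4} {p8,p12}
  U235: {p4}
  U245: {p4}
  U345: {p4} {p10}
  U1234: {p4} {p8,p12}
  U1235: {p4}
  U1245: {p4}
  U1345: {p4} {p10}
  U2345: {p4}
  U12345: {p4}
C dims 15,25,20,7; δ0: rk 11, SNF 1^11; δ1: rk 14, SNF 1^14; δ2: rk 6, SNF 1^6
Ȟ^0: (15−11)−0=4 ⇒ Z^4
Ȟ^1: (25−14)−11=0 ⇒ 0
Ȟ^2: (20−6)−14=0 ⇒ 0


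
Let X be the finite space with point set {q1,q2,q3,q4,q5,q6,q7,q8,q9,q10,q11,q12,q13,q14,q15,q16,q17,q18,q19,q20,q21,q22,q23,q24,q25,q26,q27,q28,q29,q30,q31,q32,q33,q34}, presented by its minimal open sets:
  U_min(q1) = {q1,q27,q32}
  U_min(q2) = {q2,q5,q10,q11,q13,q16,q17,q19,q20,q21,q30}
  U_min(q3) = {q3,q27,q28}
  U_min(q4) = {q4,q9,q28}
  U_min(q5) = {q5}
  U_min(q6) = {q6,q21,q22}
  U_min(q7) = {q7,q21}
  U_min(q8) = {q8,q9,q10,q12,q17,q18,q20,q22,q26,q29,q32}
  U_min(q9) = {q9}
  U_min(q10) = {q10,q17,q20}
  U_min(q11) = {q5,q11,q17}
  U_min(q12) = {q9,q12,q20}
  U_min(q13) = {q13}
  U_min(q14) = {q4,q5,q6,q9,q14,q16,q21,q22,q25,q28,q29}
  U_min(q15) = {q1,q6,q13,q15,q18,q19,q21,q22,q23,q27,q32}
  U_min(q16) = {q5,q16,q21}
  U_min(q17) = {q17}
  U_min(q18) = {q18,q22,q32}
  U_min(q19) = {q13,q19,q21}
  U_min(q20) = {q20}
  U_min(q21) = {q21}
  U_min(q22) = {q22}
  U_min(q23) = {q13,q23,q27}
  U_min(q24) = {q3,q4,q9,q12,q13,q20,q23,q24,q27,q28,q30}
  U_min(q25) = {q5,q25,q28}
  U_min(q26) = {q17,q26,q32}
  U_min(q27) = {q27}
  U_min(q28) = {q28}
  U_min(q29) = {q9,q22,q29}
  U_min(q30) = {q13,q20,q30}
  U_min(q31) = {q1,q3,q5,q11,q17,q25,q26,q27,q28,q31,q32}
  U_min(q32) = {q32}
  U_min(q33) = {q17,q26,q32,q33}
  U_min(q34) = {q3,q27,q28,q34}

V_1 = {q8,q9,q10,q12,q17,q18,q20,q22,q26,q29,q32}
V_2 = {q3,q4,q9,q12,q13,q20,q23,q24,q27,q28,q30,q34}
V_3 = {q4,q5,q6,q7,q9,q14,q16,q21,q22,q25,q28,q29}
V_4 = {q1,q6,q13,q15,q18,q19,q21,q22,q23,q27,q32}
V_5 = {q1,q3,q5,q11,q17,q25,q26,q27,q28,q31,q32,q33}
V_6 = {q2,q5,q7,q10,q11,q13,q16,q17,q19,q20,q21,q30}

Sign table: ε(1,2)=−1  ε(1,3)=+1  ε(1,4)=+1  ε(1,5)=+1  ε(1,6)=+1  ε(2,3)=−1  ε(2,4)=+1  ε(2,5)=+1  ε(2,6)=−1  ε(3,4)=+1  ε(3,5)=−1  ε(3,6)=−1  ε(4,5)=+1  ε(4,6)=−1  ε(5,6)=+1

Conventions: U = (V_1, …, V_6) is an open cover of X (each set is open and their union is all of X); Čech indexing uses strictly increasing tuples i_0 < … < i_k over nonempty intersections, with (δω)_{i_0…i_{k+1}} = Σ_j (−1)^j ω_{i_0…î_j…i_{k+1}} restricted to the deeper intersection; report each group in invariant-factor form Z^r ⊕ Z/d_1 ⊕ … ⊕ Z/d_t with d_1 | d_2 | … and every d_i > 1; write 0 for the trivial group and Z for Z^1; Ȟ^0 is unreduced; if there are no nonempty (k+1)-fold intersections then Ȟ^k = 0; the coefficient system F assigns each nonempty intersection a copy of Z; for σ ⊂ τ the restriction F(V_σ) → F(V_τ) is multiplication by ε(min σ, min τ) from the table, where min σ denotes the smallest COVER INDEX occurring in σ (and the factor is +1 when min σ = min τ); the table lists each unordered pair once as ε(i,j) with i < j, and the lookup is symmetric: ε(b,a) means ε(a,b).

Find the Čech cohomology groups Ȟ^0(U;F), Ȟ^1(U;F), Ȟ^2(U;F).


Ȟ^0 ≅ 0; Ȟ^1 ≅ Z/2; Ȟ^2 ≅ Z

nonempty intersections:
  V12={q9,q12,q20} V13={q9,q22,q29} V14={q18,q22,q32} V15={q17,q26,q32} V16={q10,q17,q20} V23={q4,q9,q28} V24={q13,q23,q27} V25={q3,q27,q28} V26={q13,q20,q30} V34={q6,q21,q22} V35={q5,q25,q28} V36={q5,q7,q16,q21} V45={q1,q27,q32} V46={q13,q19,q21} V56={q5,q11,q17}
  V123={q9} V126={q20} V134={q22} V145={q32} V156={q17} V235={q28} V245={q27} V246={q13} V346={q21} V356={q5}
C dims 6,15,10; δ0: rk 6, SNF 1^5·2; δ1: rk 9, SNF 1^9
Ȟ^0: (6−6)−0=0 ⇒ 0
Ȟ^1: (15−9)−6=0 plus torsion [2] ⇒ Z/2
Ȟ^2: (10−0)−9=1 ⇒ Z
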